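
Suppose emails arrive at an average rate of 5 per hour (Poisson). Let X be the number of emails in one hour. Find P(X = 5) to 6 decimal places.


P(X=5) = e^(-5) * 5^5 / 5!
≈ 0.006737946999 * 3125 / 120
≈ 0.175467

0.175467


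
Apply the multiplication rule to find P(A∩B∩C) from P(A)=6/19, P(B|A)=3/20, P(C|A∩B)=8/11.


P(A∩B∩C) = P(A) * P(B|A) * P(C|A∩B)
= 6/19 * 3/20 * 8/11
= 9/190 * 8/11 = 36/1045

36/1045


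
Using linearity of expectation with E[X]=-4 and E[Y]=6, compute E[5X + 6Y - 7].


E[5X + 6Y - 7] = 5*E[X] + 6*E[Y] - 7
= (5)*(-4) + (6)*(6) + (-7)
= -20 + 36 - 7 = 9

9


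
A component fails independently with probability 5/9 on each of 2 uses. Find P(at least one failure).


P(at least one) = 1 - P(none)
P(none) = (1 - 5/9)^2 = (4/9)^2 = 16/81
P(at least one) = 1 - 16/81 = 65/81

65/81


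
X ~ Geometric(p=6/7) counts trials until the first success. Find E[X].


For geometric (trials until first success), E[X] = 1/p = 1/(6/7) = 7/6

7/6


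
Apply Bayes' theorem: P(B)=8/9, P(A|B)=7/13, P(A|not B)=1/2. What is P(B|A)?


P(A) = P(A|B)P(B) + P(A|B')P(B') = 7/13*8/9 + 1/2*1/9 = 125/234
P(B|A) = P(A|B)P(B)/P(A) = (56/117)/(125/234) = 112/125

112/125


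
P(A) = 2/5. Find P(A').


P(A') = 1 - P(A) = 1 - 2/5 = 3/5

3/5


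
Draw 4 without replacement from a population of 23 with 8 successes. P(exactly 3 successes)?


P(X=3) = C(8,3)*C(15,1) / C(23,4)
= 56*15 / 8855
= 840/8855 = 24/253

24/253


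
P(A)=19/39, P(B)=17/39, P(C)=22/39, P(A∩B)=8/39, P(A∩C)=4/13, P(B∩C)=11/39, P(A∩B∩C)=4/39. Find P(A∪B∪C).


P(A∪B∪C) = P(A)+P(B)+P(C) - P(AB)-P(AC)-P(BC) + P(ABC)
= 19/39+17/39+22/39 - 8/39-4/13-11/39 + 4/39
= 31/39

31/39


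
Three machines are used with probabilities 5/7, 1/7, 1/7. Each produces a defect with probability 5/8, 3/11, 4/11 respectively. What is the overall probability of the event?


P(A) = P(A|B1)P(B1) + P(A|B2)P(B2) + P(A|B3)P(B3)
= 5/8*5/7 + 3/11*1/7 + 4/11*1/7
= 25/56 + 3/77 + 4/77 = 331/616

331/616


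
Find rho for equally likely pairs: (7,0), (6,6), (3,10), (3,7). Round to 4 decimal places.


Cov(X,Y) = -5.5625, Var(X) = 3.1875, Var(Y) = 13.1875
rho = Cov/(sqrt(VarX)*sqrt(VarY)) = -0.8580

-0.8580


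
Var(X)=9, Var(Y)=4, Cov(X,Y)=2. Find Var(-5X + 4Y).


Var(-5X + 4Y) = (-5)^2*Var(X) + 4^2*Var(Y) + 2*(-5)*4*Cov(X,Y)
= 25*9 + 16*4 - 40*2
= 225 + 64 - 80 = 209

209


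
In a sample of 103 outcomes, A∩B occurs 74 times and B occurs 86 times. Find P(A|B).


P(A|B) = P(A∩B)/P(B) = (74/103)/(86/103) = 74/86 = 37/43

37/43


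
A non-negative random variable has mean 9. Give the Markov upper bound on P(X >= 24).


Markov: P(X >= a) <= E[X]/a
P(X >= 24) <= 9/24 = 3/8

3/8


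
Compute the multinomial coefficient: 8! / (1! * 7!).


8! = 40320
Denominator: 1!=1 * 7!=5040
Coefficient = 40320 / 5040 = 8

8


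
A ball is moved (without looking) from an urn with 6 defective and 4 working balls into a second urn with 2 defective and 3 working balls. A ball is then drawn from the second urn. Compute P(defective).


P(transfer defective) = 6/10 = 3/5; P(transfer working) = 2/5
If defective transferred: Urn II has 3 defective of 6, so P(defective|defective moved) = 1/2
If working transferred: Urn II has 2 defective of 6, so P(defective|working moved) = 1/3
By total probability: P(defective) = 3/5*1/2 + 2/5*1/3 = 13/30

13/30


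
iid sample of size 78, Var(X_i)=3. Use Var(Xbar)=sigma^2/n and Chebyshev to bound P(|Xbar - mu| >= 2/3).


Var(Xbar) = Var(X)/n = 3/78
Chebyshev: P(|Xbar-mu| >= 2/3) <= Var(Xbar)/(2/3)^2 = (1/26)/(4/9) = 9/104

9/104


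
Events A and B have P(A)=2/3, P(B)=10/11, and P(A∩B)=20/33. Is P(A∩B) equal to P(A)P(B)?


P(A)*P(B) = 2/3*10/11 = 20/33
P(A∩B) = 20/33, which equals P(A)P(B), so independent

Yes, A and B are independent


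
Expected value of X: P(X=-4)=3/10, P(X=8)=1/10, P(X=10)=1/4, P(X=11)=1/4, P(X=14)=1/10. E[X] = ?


E[X] = sum(x * P(x))
= -4*3/10 + 8*1/10 + 10*1/4 + 11*1/4 + 14*1/10
= 25/4

25/4


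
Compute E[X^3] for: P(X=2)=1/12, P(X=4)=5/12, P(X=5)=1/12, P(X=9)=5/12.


E[X^3] = sum(x^3 * P(x))
= 8*1/12 + 64*5/12 + 125*1/12 + 729*5/12
= 683/2

683/2


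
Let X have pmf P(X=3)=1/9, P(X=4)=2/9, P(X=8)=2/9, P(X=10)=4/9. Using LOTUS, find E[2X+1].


E[2X+1] = sum(g(x)*P(x))
= 7*1/9 + 9*2/9 + 17*2/9 + 21*4/9
= 143/9

143/9


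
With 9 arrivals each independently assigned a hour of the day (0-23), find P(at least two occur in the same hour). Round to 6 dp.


P(all different) = prod((24-i)/24 for i=0..8) = 0.179599
P(at least one match) = 1 - 0.179599 = 0.820401

0.820401


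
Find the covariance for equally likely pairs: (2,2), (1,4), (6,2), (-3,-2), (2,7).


E[X]=8/5, E[Y]=13/5, E[XY]=8
Cov(X,Y) = E[XY] - E[X]E[Y] = 8 - 8/5*13/5 = 96/25

96/25


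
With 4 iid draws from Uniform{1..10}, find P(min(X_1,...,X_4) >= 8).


P(min >= 8) = P(all X_i >= 8) = (P(X_1 >= 8))^4
= (3/10)^4 = 81/10000

81/10000


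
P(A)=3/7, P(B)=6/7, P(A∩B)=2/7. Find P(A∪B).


P(A∪B) = P(A) + P(B) - P(A∩B)
= 3/7 + 6/7 - 2/7 = 1

1


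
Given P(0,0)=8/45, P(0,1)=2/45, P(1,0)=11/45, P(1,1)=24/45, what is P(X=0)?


P(X=0) = P(0,0)+P(0,1) = 8/45 + 2/45 = 10/45 = 2/9

2/9


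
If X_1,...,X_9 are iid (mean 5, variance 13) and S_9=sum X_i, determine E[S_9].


E[S_n] = n*E[X_1] = 9*5 = 45

45


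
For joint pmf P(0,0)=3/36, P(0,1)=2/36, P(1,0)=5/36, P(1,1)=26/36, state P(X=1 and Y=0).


Read from table: P(X=1, Y=0) = 5/36

5/36


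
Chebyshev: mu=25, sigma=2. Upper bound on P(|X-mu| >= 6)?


k = 6/2 = 3
Chebyshev: P(|X-mu| >= k*sigma) <= 1/k^2 = 1/3^2 = 1/9

1/9


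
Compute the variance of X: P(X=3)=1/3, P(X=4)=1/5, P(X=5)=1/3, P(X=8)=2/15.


E[X] = 68/15, E[X^2] = 346/15
Var(X) = E[X^2] - (E[X])^2 = 346/15 - (68/15)^2 = 566/225

566/225


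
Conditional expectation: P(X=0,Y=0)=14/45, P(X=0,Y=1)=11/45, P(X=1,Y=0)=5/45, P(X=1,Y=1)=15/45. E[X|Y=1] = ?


P(Y=1) = 26/45
E[X|Y=1] = (0*11 + 1*15)/26 = 15/26

15/26


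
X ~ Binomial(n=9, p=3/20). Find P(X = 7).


P(X=7) = C(9,7) * p^7 * (1-p)^2
= 36 * 2187/1280000000 * 289/400
= 5688387/128000000000

5688387/128000000000


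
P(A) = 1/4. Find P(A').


P(A') = 1 - P(A) = 1 - 1/4 = 3/4

3/4


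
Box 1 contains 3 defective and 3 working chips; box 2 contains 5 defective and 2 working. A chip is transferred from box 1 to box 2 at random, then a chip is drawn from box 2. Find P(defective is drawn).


P(transfer defective) = 3/6 = 1/2; P(transfer working) = 1/2
If defective transferred: Urn II has 6 defective of 8, so P(defective|defective moved) = 3/4
If working transferred: Urn II has 5 defective of 8, so P(defective|working moved) = 5/8
By total probability: P(defective) = 1/2*3/4 + 1/2*5/8 = 11/16

11/16


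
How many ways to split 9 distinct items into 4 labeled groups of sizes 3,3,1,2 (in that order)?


9! = 362880
Denominator: 3!=6 * 3!=6 * 1!=1 * 2!=2
Coefficient = 362880 / 72 = 5040

5040


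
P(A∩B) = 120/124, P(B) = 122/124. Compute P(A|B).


P(A|B) = P(A∩B)/P(B) = (120/124)/(122/124) = 120/122 = 60/61

60/61


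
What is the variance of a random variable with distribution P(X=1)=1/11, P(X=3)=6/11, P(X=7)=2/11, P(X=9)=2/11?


E[X] = 51/11, E[X^2] = 315/11
Var(X) = E[X^2] - (E[X])^2 = 315/11 - (51/11)^2 = 864/121

864/121


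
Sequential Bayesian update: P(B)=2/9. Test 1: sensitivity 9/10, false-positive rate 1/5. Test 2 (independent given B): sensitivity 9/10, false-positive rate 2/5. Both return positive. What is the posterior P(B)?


After test 1: P(+) = 9/10*2/9 + 1/5*7/9 = 16/45
P(B|+) = (1/5)/(16/45) = 9/16
After test 2 (use post1 as new prior): P(+) = 9/10*9/16 + 2/5*7/16 = 109/160
P(B|+,+) = (81/160)/(109/160) = 81/109

81/109


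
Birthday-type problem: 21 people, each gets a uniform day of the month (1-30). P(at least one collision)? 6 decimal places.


P(all different) = prod((30-i)/30 for i=0..20) = 0.000070
P(at least one match) = 1 - 0.000070 = 0.999930

0.999930


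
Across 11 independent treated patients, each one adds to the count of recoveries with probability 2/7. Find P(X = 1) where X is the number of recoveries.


P(X=1) = C(11,1) * p^1 * (1-p)^10
= 11 * 2/7 * 9765625/282475249
= 214843750/1977326743

214843750/1977326743


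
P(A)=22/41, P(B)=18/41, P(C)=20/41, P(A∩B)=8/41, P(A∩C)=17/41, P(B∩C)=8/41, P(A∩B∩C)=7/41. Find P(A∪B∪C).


P(A∪B∪C) = P(A)+P(B)+P(C) - P(AB)-P(AC)-P(BC) + P(ABC)
= 22/41+18/41+20/41 - 8/41-17/41-8/41 + 7/41
= 34/41

34/41


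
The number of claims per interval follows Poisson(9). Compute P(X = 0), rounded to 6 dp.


P(X=0) = e^(-9) * 9^0 / 0!
≈ 0.0001234098041 * 1 / 1
≈ 0.000123

0.000123


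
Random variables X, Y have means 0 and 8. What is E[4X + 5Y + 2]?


E[4X + 5Y + 2] = 4*E[X] + 5*E[Y] + 2
= (4)*(0) + (5)*(8) + (2)
= 0 + 40 + 2 = 42

42


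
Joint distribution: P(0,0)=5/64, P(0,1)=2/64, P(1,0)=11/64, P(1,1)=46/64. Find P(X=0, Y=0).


Read from table: P(X=0, Y=0) = 5/64

5/64


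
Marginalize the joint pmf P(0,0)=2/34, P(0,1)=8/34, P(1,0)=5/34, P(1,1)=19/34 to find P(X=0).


P(X=0) = P(0,0)+P(0,1) = 2/34 + 8/34 = 10/34 = 5/17

5/17


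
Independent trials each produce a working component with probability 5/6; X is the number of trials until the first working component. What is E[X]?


For geometric (trials until first success), E[X] = 1/p = 1/(5/6) = 6/5

6/5


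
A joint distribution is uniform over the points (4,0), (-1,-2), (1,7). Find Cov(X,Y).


E[X]=4/3, E[Y]=5/3, E[XY]=3
Cov(X,Y) = E[XY] - E[X]E[Y] = 3 - 4/3*5/3 = 7/9

7/9


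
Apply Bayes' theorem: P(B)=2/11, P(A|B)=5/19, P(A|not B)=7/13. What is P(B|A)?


P(A) = P(A|B)P(B) + P(A|B')P(B') = 5/19*2/11 + 7/13*9/11 = 1327/2717
P(B|A) = P(A|B)P(B)/P(A) = (10/209)/(1327/2717) = 130/1327

130/1327


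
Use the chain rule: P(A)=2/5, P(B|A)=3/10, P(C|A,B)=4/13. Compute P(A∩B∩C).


P(A∩B∩C) = P(A) * P(B|A) * P(C|A∩B)
= 2/5 * 3/10 * 4/13
= 3/25 * 4/13 = 12/325

12/325


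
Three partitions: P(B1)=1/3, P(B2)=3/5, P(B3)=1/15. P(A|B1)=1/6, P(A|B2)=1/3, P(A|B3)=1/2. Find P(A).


P(A) = P(A|B1)P(B1) + P(A|B2)P(B2) + P(A|B3)P(B3)
= 1/6*1/3 + 1/3*3/5 + 1/2*1/15
= 1/18 + 1/5 + 1/30 = 13/45

13/45


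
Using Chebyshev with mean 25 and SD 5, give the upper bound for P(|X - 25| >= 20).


k = 20/5 = 4
Chebyshev: P(|X-mu| >= k*sigma) <= 1/k^2 = 1/4^2 = 1/16

1/16


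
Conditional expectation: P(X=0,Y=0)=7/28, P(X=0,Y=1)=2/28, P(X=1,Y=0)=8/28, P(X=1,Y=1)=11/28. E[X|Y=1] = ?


P(Y=1) = 13/28
E[X|Y=1] = (0*2 + 1*11)/13 = 11/13

11/13


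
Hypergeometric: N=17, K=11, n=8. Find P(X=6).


P(X=6) = C(11,6)*C(6,2) / C(17,8)
= 462*15 / 24310
= 6930/24310 = 63/221

63/221


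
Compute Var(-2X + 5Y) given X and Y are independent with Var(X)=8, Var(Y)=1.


Independence => Cov(X,Y)=0
Var(-2X + 5Y) = (-2)^2*Var(X) + 5^2*Var(Y)
= 4*8 + 25*1 = 57

57


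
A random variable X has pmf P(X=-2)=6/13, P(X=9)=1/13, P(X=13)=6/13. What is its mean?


E[X] = sum(x * P(x))
= -2*6/13 + 9*1/13 + 13*6/13
= 75/13

75/13


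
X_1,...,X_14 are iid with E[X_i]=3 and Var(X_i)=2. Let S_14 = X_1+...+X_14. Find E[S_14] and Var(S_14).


E[S_n] = n*mu = 14*3 = 42
Var(S_n) = n*sigma^2 = 14*2 = 28

E[S_14]=42, Var(S_14)=28


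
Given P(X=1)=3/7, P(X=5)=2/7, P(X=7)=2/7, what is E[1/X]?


E[1/X] = sum(g(x)*P(x))
= 1*3/7 + 1/5*2/7 + 1/7*2/7
= 129/245

129/245


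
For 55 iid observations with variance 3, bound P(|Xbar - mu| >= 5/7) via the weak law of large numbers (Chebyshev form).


Var(Xbar) = Var(X)/n = 3/55
Chebyshev: P(|Xbar-mu| >= 5/7) <= Var(Xbar)/(5/7)^2 = (3/55)/(25/49) = 147/1375

147/1375


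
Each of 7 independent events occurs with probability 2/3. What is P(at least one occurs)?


P(at least one) = 1 - P(none)
P(none) = (1 - 2/3)^7 = (1/3)^7 = 1/2187
P(at least one) = 1 - 1/2187 = 2186/2187

2186/2187


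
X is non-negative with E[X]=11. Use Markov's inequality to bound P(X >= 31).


Markov: P(X >= a) <= E[X]/a
P(X >= 31) <= 11/31

11/31


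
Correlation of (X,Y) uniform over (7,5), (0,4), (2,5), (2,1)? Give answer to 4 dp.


Cov(X,Y) = 1.4375, Var(X) = 6.6875, Var(Y) = 2.6875
rho = Cov/(sqrt(VarX)*sqrt(VarY)) = 0.3391

0.3391


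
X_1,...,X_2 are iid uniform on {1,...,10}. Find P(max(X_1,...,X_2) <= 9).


P(max <= 9) = P(all X_i <= 9) = (P(X_1 <= 9))^2
= (9/10)^2 = 81/100

81/100


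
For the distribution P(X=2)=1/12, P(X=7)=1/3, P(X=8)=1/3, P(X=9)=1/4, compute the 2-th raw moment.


E[X^2] = sum(x^2 * P(x))
= 4*1/12 + 49*1/3 + 64*1/3 + 81*1/4
= 233/4

233/4


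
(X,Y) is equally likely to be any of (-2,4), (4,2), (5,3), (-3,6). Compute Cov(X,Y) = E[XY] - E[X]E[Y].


E[X]=1, E[Y]=15/4, E[XY]=-3/4
Cov(X,Y) = E[XY] - E[X]E[Y] = -3/4 - 1*15/4 = -9/2

-9/2


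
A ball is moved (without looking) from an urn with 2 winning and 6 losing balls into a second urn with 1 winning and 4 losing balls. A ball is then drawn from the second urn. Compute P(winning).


P(transfer winning) = 2/8 = 1/4; P(transfer losing) = 3/4
If winning transferred: Urn II has 2 winning of 6, so P(winning|winning moved) = 1/3
If losing transferred: Urn II has 1 winning of 6, so P(winning|losing moved) = 1/6
By total probability: P(winning) = 1/4*1/3 + 3/4*1/6 = 5/24

5/24


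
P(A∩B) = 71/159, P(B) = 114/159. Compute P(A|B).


P(A|B) = P(A∩B)/P(B) = (71/159)/(114/159) = 71/114

71/114


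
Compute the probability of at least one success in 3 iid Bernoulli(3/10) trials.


P(at least one) = 1 - P(none)
P(none) = (1 - 3/10)^3 = (7/10)^3 = 343/1000
P(at least one) = 1 - 343/1000 = 657/1000

657/1000


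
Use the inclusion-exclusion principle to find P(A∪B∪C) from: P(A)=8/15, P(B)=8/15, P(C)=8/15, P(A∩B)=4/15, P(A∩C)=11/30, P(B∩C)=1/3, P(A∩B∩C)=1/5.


P(A∪B∪C) = P(A)+P(B)+P(C) - P(AB)-P(AC)-P(BC) + P(ABC)
= 8/15+8/15+8/15 - 4/15-11/30-1/3 + 1/5
= 5/6

5/6


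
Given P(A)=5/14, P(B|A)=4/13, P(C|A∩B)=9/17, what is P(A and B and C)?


P(A∩B∩C) = P(A) * P(B|A) * P(C|A∩B)
= 5/14 * 4/13 * 9/17
= 10/91 * 9/17 = 90/1547

90/1547


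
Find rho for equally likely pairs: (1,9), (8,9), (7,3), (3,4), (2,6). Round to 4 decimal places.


Cov(X,Y) = -0.8400, Var(X) = 7.7600, Var(Y) = 6.1600
rho = Cov/(sqrt(VarX)*sqrt(VarY)) = -0.1215

-0.1215


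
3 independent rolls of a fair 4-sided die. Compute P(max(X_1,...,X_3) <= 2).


P(max <= 2) = P(all X_i <= 2) = (P(X_1 <= 2))^3
= (2/4)^3 = (1/2)^3 = 1/8

1/8


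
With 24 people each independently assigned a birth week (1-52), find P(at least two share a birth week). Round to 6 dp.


P(all different) = prod((52-i)/52 for i=0..23) = 0.001732
P(at least one match) = 1 - 0.001732 = 0.998268

0.998268


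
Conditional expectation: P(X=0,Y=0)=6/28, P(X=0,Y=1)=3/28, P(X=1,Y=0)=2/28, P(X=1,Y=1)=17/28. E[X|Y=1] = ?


P(Y=1) = 20/28
E[X|Y=1] = (0*3 + 1*17)/20 = 17/20

17/20


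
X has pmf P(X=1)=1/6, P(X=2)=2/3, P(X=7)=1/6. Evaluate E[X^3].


E[X^3] = sum(x^3 * P(x))
= 1*1/6 + 8*2/3 + 343*1/6
= 188/3

188/3


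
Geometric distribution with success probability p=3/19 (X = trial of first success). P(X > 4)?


P(X > 4) = P(first 4 trials all fail) = (1-p)^4 = (16/19)^4 = 65536/130321

65536/130321


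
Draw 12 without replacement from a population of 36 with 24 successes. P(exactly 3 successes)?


P(X=3) = C(24,3)*C(12,9) / C(36,12)
= 2024*220 / 1251677700
= 445280/1251677700 = 22264/62583885

22264/62583885


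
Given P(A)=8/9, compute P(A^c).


P(A') = 1 - P(A) = 1 - 8/9 = 1/9

1/9


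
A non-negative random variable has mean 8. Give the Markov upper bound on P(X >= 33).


Markov: P(X >= a) <= E[X]/a
P(X >= 33) <= 8/33

8/33


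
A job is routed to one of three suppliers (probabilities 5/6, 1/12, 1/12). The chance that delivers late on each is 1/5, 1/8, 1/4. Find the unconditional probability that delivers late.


P(A) = P(A|B1)P(B1) + P(A|B2)P(B2) + P(A|B3)P(B3)
= 1/5*5/6 + 1/8*1/12 + 1/4*1/12
= 1/6 + 1/96 + 1/48 = 19/96

19/96


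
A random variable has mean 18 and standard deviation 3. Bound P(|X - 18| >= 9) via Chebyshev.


k = 9/3 = 3
Chebyshev: P(|X-mu| >= k*sigma) <= 1/k^2 = 1/3^2 = 1/9

1/9


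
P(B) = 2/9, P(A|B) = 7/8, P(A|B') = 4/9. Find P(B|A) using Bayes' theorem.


P(A) = P(A|B)P(B) + P(A|B')P(B') = 7/8*2/9 + 4/9*7/9 = 175/324
P(B|A) = P(A|B)P(B)/P(A) = (7/36)/(175/324) = 9/25

9/25


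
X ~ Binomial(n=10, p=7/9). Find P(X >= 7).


P(X>=7) = P(X=7) + P(X=8) + P(X=9) + P(X=10)
= 263533760/1162261467 + 115296020/387420489 + 807072140/3486784401 + 282475249/3486784401
= 972604283/1162261467

972604283/1162261467


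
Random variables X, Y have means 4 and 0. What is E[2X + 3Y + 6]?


E[2X + 3Y + 6] = 2*E[X] + 3*E[Y] + 6
= (2)*(4) + (3)*(0) + (6)
= 8 + 0 + 6 = 14

14


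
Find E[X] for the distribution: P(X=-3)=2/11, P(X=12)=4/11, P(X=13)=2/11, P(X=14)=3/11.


E[X] = sum(x * P(x))
= -3*2/11 + 12*4/11 + 13*2/11 + 14*3/11
= 10

10


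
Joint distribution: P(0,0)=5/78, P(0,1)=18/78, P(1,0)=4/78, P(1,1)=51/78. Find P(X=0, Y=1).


Read from table: P(X=0, Y=1) = 18/78 = 3/13

3/13


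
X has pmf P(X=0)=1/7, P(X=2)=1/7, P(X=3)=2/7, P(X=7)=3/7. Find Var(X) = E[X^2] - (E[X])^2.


E[X] = 29/7, E[X^2] = 169/7
Var(X) = E[X^2] - (E[X])^2 = 169/7 - (29/7)^2 = 342/49

342/49


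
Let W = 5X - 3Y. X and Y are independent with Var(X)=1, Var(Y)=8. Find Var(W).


Independence => Cov(X,Y)=0
Var(5X - 3Y) = 5^2*Var(X) + (-3)^2*Var(Y)
= 25*1 + 9*8 = 97

97


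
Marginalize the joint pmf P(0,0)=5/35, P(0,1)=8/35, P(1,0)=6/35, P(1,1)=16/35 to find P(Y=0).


P(Y=0) = P(0,0)+P(1,0) = 5/35 + 6/35 = 11/35

11/35


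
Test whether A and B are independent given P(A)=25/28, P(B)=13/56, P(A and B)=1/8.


P(A)*P(B) = 25/28*13/56 = 325/1568
P(A∩B) = 1/8 != 325/1568, so not independent

No, A and B are not independent


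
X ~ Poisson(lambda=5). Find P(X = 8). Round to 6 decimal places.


P(X=8) = e^(-5) * 5^8 / 8!
≈ 0.006737946999 * 390625 / 40320
≈ 0.065278

0.065278


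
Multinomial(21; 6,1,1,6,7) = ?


21! = 51090942171709440000
Denominator: 6!=720 * 1!=1 * 1!=1 * 6!=720 * 7!=5040
Coefficient = 51090942171709440000 / 2612736000 = 19554575040

19554575040


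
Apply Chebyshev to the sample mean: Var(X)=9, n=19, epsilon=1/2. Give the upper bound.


Var(Xbar) = Var(X)/n = 9/19
Chebyshev: P(|Xbar-mu| >= 1/2) <= Var(Xbar)/(1/2)^2 = (9/19)/(1/4) = 36/19
Bound exceeds 1, so trivial bound: 1

1


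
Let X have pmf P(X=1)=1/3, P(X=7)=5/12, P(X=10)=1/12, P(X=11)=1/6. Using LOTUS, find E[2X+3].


E[2X+3] = sum(g(x)*P(x))
= 5*1/3 + 17*5/12 + 23*1/12 + 25*1/6
= 89/6

89/6


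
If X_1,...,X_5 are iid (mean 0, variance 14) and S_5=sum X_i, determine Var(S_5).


By independence, Var(S_n) = n*Var(X_1) = 5*14 = 70

70


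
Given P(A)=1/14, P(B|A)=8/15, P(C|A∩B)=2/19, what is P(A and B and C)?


P(A∩B∩C) = P(A) * P(B|A) * P(C|A∩B)
= 1/14 * 8/15 * 2/19
= 4/105 * 2/19 = 8/1995

8/1995


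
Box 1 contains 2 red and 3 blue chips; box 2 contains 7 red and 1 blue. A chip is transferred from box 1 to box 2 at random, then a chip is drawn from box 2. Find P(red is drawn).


P(transfer red) = 2/5; P(transfer blue) = 3/5
If red transferred: Urn II has 8 red of 9, so P(red|red moved) = 8/9
If blue transferred: Urn II has 7 red of 9, so P(red|blue moved) = 7/9
By total probability: P(red) = 2/5*8/9 + 3/5*7/9 = 37/45

37/45


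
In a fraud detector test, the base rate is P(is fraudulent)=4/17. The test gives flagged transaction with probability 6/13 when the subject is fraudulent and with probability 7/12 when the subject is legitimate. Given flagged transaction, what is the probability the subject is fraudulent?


P(A) = P(A|B)P(B) + P(A|B')P(B') = 6/13*4/17 + 7/12*13/17 = 1471/2652
P(B|A) = P(A|B)P(B)/P(A) = (24/221)/(1471/2652) = 288/1471

288/1471


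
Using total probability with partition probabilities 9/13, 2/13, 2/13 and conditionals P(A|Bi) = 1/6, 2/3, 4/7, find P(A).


P(A) = P(A|B1)P(B1) + P(A|B2)P(B2) + P(A|B3)P(B3)
= 1/6*9/13 + 2/3*2/13 + 4/7*2/13
= 3/26 + 4/39 + 8/91 = 167/546

167/546


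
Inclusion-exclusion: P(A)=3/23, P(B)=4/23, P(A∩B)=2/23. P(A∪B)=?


P(A∪B) = P(A) + P(B) - P(A∩B)
= 3/23 + 4/23 - 2/23 = 5/23

5/23


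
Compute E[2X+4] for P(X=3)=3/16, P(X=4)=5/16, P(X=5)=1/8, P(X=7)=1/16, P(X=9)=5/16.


E[2X+4] = sum(g(x)*P(x))
= 10*3/16 + 12*5/16 + 14*1/8 + 18*1/16 + 22*5/16
= 123/8

123/8


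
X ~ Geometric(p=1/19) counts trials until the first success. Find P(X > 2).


P(X > 2) = P(first 2 trials all fail) = (1-p)^2 = (18/19)^2 = 324/361

324/361


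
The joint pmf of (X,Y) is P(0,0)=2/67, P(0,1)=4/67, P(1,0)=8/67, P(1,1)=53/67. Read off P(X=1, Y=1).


Read from table: P(X=1, Y=1) = 53/67

53/67


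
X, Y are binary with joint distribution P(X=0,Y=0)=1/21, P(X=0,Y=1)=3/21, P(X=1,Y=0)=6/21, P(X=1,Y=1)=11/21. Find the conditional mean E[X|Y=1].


P(Y=1) = 14/21
E[X|Y=1] = (0*3 + 1*11)/14 = 11/14

11/14


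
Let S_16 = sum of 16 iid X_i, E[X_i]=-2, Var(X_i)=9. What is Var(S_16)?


By independence, Var(S_n) = n*Var(X_1) = 16*9 = 144

144


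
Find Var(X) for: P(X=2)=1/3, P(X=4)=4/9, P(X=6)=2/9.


E[X] = 34/9, E[X^2] = 148/9
Var(X) = E[X^2] - (E[X])^2 = 148/9 - (34/9)^2 = 176/81

176/81


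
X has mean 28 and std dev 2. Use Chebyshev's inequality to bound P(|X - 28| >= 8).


k = 8/2 = 4
Chebyshev: P(|X-mu| >= k*sigma) <= 1/k^2 = 1/4^2 = 1/16

1/16


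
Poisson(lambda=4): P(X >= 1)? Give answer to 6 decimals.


P(X>=1) = 1 - P(X<=0) = 1 - (e^(-4)*4^0/0!)
≈ 1 - 0.0183156389 = 0.9816843611
≈ 0.981684

0.981684


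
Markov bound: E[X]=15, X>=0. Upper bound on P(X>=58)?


Markov: P(X >= a) <= E[X]/a
P(X >= 58) <= 15/58

15/58


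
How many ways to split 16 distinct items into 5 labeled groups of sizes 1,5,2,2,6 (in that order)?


16! = 20922789888000
Denominator: 1!=1 * 5!=120 * 2!=2 * 2!=2 * 6!=720
Coefficient = 20922789888000 / 345600 = 60540480

60540480


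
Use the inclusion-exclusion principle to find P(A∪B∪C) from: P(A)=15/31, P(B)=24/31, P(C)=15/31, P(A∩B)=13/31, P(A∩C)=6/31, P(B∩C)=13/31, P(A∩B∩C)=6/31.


P(A∪B∪C) = P(A)+P(B)+P(C) - P(AB)-P(AC)-P(BC) + P(ABC)
= 15/31+24/31+15/31 - 13/31-6/31-13/31 + 6/31
= 28/31

28/31


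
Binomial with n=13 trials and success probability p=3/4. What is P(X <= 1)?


P(X<=1) = P(X=0) + P(X=1)
= 1/67108864 + 39/67108864
= 5/8388608

5/8388608


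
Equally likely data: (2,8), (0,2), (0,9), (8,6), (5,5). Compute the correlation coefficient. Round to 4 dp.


Cov(X,Y) = -0.2000, Var(X) = 9.6000, Var(Y) = 6.0000
rho = Cov/(sqrt(VarX)*sqrt(VarY)) = -0.0264

-0.0264


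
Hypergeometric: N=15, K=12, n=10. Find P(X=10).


P(X=10) = C(12,10)*C(3,0) / C(15,10)
= 66*1 / 3003
= 66/3003 = 2/91

2/91


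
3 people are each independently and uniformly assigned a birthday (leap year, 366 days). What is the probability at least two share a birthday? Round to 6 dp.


P(all different) = prod((366-i)/366 for i=0..2) = 0.991818
P(at least one match) = 1 - 0.991818 = 0.008182

0.008182


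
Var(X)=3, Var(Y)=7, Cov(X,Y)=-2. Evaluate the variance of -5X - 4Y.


Var(-5X - 4Y) = (-5)^2*Var(X) + (-4)^2*Var(Y) + 2*(-5)*(-4)*Cov(X,Y)
= 25*3 + 16*7 + 40*(-2)
= 75 + 112 - 80 = 107

107


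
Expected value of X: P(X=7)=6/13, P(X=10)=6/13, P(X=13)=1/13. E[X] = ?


E[X] = sum(x * P(x))
= 7*6/13 + 10*6/13 + 13*1/13
= 115/13

115/13


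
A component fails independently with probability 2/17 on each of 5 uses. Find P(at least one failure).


P(at least one) = 1 - P(none)
P(none) = (1 - 2/17)^5 = (15/17)^5 = 759375/1419857
P(at least one) = 1 - 759375/1419857 = 660482/1419857

660482/1419857


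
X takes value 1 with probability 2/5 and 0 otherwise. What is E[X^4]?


For Bernoulli: X in {0,1}
E[X^4] = 0^4*(1-2/5) + 1^4*2/5 = 2/5

2/5


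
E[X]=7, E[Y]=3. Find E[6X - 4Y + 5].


E[6X - 4Y + 5] = 6*E[X] - 4*E[Y] + 5
= (6)*(7) + (-4)*(3) + (5)
= 42 - 12 + 5 = 35

35


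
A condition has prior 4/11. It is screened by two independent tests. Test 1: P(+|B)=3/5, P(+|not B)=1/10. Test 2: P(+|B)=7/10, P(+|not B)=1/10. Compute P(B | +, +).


After test 1: P(+) = 3/5*4/11 + 1/10*7/11 = 31/110
P(B|+) = (12/55)/(31/110) = 24/31
After test 2 (use post1 as new prior): P(+) = 7/10*24/31 + 1/10*7/31 = 35/62
P(B|+,+) = (84/155)/(35/62) = 24/25

24/25


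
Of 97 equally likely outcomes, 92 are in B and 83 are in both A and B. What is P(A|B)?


P(A|B) = P(A∩B)/P(B) = (83/97)/(92/97) = 83/92

83/92


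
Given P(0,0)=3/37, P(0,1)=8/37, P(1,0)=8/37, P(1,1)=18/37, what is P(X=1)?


P(X=1) = P(1,0)+P(1,1) = 8/37 + 18/37 = 26/37

26/37


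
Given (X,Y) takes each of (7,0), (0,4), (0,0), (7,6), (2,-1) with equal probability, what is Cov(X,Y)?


E[X]=16/5, E[Y]=9/5, E[XY]=8
Cov(X,Y) = E[XY] - E[X]E[Y] = 8 - 16/5*9/5 = 56/25

56/25


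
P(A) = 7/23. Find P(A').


P(A') = 1 - P(A) = 1 - 7/23 = 16/23

16/23


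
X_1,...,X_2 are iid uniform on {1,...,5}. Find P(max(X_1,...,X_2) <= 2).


P(max <= 2) = P(all X_i <= 2) = (P(X_1 <= 2))^2
= (2/5)^2 = 4/25

4/25


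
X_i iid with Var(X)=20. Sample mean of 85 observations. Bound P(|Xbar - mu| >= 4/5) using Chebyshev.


Var(Xbar) = Var(X)/n = 20/85
Chebyshev: P(|Xbar-mu| >= 4/5) <= Var(Xbar)/(4/5)^2 = (4/17)/(16/25) = 25/68

25/68


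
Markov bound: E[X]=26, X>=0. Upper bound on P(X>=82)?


Markov: P(X >= a) <= E[X]/a
P(X >= 82) <= 26/82 = 13/41

13/41


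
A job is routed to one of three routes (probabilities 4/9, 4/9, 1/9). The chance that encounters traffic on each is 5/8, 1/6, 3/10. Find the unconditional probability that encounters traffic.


P(A) = P(A|B1)P(B1) + P(A|B2)P(B2) + P(A|B3)P(B3)
= 5/8*4/9 + 1/6*4/9 + 3/10*1/9
= 5/18 + 2/27 + 1/30 = 52/135

52/135


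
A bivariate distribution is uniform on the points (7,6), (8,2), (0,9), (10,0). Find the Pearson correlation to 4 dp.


Cov(X,Y) = -12.0625, Var(X) = 14.1875, Var(Y) = 12.1875
rho = Cov/(sqrt(VarX)*sqrt(VarY)) = -0.9173

-0.9173


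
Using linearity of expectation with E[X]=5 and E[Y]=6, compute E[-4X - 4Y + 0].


E[-4X - 4Y + 0] = -4*E[X] - 4*E[Y] + 0
= (-4)*(5) + (-4)*(6) + (0)
= -20 - 24 + 0 = -44

-44


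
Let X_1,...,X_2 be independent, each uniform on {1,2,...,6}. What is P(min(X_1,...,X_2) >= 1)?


P(min >= 1) = P(all X_i >= 1) = (P(X_1 >= 1))^2
= (6/6)^2 = 1^2 = 1

1


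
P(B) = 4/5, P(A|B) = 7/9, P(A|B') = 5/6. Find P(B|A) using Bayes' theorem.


P(A) = P(A|B)P(B) + P(A|B')P(B') = 7/9*4/5 + 5/6*1/5 = 71/90
P(B|A) = P(A|B)P(B)/P(A) = (28/45)/(71/90) = 56/71

56/71


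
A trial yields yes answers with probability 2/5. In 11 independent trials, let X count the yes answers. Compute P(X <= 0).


P(X<=0) = P(X=0)
= 177147/48828125
= 177147/48828125

177147/48828125


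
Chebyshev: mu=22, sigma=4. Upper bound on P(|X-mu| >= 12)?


k = 12/4 = 3
Chebyshev: P(|X-mu| >= k*sigma) <= 1/k^2 = 1/3^2 = 1/9

1/9


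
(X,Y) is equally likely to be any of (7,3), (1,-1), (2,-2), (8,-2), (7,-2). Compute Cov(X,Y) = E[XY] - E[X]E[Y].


E[X]=5, E[Y]=-4/5, E[XY]=-14/5
Cov(X,Y) = E[XY] - E[X]E[Y] = -14/5 - 5*-4/5 = 6/5

6/5


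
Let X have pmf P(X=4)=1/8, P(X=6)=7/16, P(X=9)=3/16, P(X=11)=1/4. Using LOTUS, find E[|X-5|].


E[|X-5|] = sum(g(x)*P(x))
= 1*1/8 + 1*7/16 + 4*3/16 + 6*1/4
= 45/16

45/16


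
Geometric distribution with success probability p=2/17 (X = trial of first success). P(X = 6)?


P(X=6) = (1-p)^5 * p = (15/17)^5 * 2/17
= 759375/1419857 * 2/17 = 1518750/24137569

1518750/24137569


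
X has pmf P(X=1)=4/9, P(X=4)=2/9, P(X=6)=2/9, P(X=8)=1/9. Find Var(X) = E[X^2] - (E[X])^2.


E[X] = 32/9, E[X^2] = 172/9
Var(X) = E[X^2] - (E[X])^2 = 172/9 - (32/9)^2 = 524/81

524/81


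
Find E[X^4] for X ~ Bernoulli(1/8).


For Bernoulli: X in {0,1}
E[X^4] = 0^4*(1-1/8) + 1^4*1/8 = 1/8

1/8


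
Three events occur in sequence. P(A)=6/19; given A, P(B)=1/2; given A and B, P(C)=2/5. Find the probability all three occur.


P(A∩B∩C) = P(A) * P(B|A) * P(C|A∩B)
= 6/19 * 1/2 * 2/5
= 3/19 * 2/5 = 6/95

6/95


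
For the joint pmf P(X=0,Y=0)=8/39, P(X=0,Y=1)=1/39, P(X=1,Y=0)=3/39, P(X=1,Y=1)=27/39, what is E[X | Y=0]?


P(Y=0) = 11/39
E[X|Y=0] = (0*8 + 1*3)/11 = 3/11

3/11


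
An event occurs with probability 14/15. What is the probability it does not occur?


P(A') = 1 - P(A) = 1 - 14/15 = 1/15

1/15


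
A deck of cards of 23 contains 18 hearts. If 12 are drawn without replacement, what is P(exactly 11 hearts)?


P(X=11) = C(18,11)*C(5,1) / C(23,12)
= 31824*5 / 1352078
= 159120/1352078 = 360/3059

360/3059


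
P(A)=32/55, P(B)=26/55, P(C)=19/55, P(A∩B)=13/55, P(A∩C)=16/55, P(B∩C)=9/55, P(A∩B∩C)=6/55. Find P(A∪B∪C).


P(A∪B∪C) = P(A)+P(B)+P(C) - P(AB)-P(AC)-P(BC) + P(ABC)
= 32/55+26/55+19/55 - 13/55-16/55-9/55 + 6/55
= 9/11

9/11


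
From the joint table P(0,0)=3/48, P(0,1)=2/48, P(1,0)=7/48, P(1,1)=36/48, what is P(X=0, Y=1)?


Read from table: P(X=0, Y=1) = 2/48 = 1/24

1/24


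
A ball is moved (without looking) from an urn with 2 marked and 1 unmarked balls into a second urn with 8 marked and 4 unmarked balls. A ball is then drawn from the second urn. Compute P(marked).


P(transfer marked) = 2/3; P(transfer unmarked) = 1/3
If marked transferred: Urn II has 9 marked of 13, so P(marked|marked moved) = 9/13
If unmarked transferred: Urn II has 8 marked of 13, so P(marked|unmarked moved) = 8/13
By total probability: P(marked) = 2/3*9/13 + 1/3*8/13 = 2/3

2/3


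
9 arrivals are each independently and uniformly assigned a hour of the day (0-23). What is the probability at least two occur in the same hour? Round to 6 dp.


P(all different) = prod((24-i)/24 for i=0..8) = 0.179599
P(at least one match) = 1 - 0.179599 = 0.820401

0.820401


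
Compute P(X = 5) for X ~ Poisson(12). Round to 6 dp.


P(X=5) = e^(-12) * 12^5 / 5!
≈ 0.000006144212353 * 248832 / 120
≈ 0.012741

0.012741


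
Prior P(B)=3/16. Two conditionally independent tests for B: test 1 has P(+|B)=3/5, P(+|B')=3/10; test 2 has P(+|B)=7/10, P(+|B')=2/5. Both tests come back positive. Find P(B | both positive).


After test 1: P(+) = 3/5*3/16 + 3/10*13/16 = 57/160
P(B|+) = (9/80)/(57/160) = 6/19
After test 2 (use post1 as new prior): P(+) = 7/10*6/19 + 2/5*13/19 = 47/95
P(B|+,+) = (21/95)/(47/95) = 21/47

21/47


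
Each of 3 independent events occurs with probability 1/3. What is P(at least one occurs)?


P(at least one) = 1 - P(none)
P(none) = (1 - 1/3)^3 = (2/3)^3 = 8/27
P(at least one) = 1 - 8/27 = 19/27

19/27


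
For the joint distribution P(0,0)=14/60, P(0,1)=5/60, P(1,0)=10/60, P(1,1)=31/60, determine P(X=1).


P(X=1) = P(1,0)+P(1,1) = 10/60 + 31/60 = 41/60

41/60


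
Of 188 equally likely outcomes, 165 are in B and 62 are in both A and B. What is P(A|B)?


P(A|B) = P(A∩B)/P(B) = (62/188)/(165/188) = 62/165

62/165


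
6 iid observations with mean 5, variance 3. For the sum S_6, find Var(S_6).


By independence, Var(S_n) = n*Var(X_1) = 6*3 = 18

18


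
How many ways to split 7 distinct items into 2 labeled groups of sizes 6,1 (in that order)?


7! = 5040
Denominator: 6!=720 * 1!=1
Coefficient = 5040 / 720 = 7

7


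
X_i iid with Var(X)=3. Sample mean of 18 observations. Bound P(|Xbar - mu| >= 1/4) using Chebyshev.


Var(Xbar) = Var(X)/n = 3/18
Chebyshev: P(|Xbar-mu| >= 1/4) <= Var(Xbar)/(1/4)^2 = (1/6)/(1/16) = 8/3
Bound exceeds 1, so trivial bound: 1

1


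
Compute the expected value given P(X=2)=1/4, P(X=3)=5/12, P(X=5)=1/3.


E[X] = sum(x * P(x))
= 2*1/4 + 3*5/12 + 5*1/3
= 41/12

41/12


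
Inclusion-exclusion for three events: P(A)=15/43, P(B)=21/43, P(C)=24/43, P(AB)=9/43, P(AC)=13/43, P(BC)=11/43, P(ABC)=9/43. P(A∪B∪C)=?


P(A∪B∪C) = P(A)+P(B)+P(C) - P(AB)-P(AC)-P(BC) + P(ABC)
= 15/43+21/43+24/43 - 9/43-13/43-11/43 + 9/43
= 36/43

36/43


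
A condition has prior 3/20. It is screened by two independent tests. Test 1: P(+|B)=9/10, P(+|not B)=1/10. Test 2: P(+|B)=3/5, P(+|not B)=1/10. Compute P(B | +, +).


After test 1: P(+) = 9/10*3/20 + 1/10*17/20 = 11/50
P(B|+) = (27/200)/(11/50) = 27/44
After test 2 (use post1 as new prior): P(+) = 3/5*27/44 + 1/10*17/44 = 179/440
P(B|+,+) = (81/220)/(179/440) = 162/179

162/179


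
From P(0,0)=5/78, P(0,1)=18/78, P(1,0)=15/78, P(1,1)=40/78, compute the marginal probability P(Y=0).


P(Y=0) = P(0,0)+P(1,0) = 5/78 + 15/78 = 20/78 = 10/39

10/39


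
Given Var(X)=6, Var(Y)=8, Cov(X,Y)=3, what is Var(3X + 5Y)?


Var(3X + 5Y) = 3^2*Var(X) + 5^2*Var(Y) + 2*3*5*Cov(X,Y)
= 9*6 + 25*8 + 30*3
= 54 + 200 + 90 = 344

344


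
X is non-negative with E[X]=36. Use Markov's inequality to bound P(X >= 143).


Markov: P(X >= a) <= E[X]/a
P(X >= 143) <= 36/143

36/143


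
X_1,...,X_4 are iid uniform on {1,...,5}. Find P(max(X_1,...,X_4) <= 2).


P(max <= 2) = P(all X_i <= 2) = (P(X_1 <= 2))^4
= (2/5)^4 = 16/625

16/625


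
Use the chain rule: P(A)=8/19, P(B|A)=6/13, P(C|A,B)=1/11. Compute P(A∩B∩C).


P(A∩B∩C) = P(A) * P(B|A) * P(C|A∩B)
= 8/19 * 6/13 * 1/11
= 48/247 * 1/11 = 48/2717

48/2717


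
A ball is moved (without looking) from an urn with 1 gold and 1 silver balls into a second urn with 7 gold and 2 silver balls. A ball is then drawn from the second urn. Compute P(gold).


P(transfer gold) = 1/2; P(transfer silver) = 1/2
If gold transferred: Urn II has 8 gold of 10, so P(gold|gold moved) = 4/5
If silver transferred: Urn II has 7 gold of 10, so P(gold|silver moved) = 7/10
By total probability: P(gold) = 1/2*4/5 + 1/2*7/10 = 3/4

3/4


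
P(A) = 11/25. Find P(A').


P(A') = 1 - P(A) = 1 - 11/25 = 14/25

14/25


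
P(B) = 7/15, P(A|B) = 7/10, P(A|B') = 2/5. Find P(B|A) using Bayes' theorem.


P(A) = P(A|B)P(B) + P(A|B')P(B') = 7/10*7/15 + 2/5*8/15 = 27/50
P(B|A) = P(A|B)P(B)/P(A) = (49/150)/(27/50) = 49/81

49/81


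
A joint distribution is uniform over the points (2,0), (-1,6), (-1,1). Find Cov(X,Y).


E[X]=0, E[Y]=7/3, E[XY]=-7/3
Cov(X,Y) = E[XY] - E[X]E[Y] = -7/3 - 0*7/3 = -7/3

-7/3


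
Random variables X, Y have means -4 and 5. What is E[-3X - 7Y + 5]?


E[-3X - 7Y + 5] = -3*E[X] - 7*E[Y] + 5
= (-3)*(-4) + (-7)*(5) + (5)
= 12 - 35 + 5 = -18

-18


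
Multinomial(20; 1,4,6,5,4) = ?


20! = 2432902008176640000
Denominator: 1!=1 * 4!=24 * 6!=720 * 5!=120 * 4!=24
Coefficient = 2432902008176640000 / 49766400 = 48886437600

48886437600


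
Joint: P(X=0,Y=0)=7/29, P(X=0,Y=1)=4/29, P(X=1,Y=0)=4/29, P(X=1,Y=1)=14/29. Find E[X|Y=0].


P(Y=0) = 11/29
E[X|Y=0] = (0*7 + 1*4)/11 = 4/11

4/11


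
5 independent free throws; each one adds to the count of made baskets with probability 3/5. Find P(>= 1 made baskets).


P(at least one) = 1 - P(none)
P(none) = (1 - 3/5)^5 = (2/5)^5 = 32/3125
P(at least one) = 1 - 32/3125 = 3093/3125

3093/3125


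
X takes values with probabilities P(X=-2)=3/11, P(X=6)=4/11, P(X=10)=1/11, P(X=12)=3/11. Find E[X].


E[X] = sum(x * P(x))
= -2*3/11 + 6*4/11 + 10*1/11 + 12*3/11
= 64/11

64/11


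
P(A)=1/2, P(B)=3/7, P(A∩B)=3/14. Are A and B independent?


P(A)*P(B) = 1/2*3/7 = 3/14
P(A∩B) = 3/14, which equals P(A)P(B), so independent

Yes, A and B are independent


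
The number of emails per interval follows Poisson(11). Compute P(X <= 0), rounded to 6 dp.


P(X<=0) = e^(-11)*11^0/0!
≈ 0.0000167017
≈ 0.000017

0.000017


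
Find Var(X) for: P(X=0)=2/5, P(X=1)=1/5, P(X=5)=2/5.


E[X] = 11/5, E[X^2] = 51/5
Var(X) = E[X^2] - (E[X])^2 = 51/5 - (11/5)^2 = 134/25

134/25


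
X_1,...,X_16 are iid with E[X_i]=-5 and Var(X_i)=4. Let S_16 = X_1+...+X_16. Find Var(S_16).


By independence, Var(S_n) = n*Var(X_1) = 16*4 = 64

64


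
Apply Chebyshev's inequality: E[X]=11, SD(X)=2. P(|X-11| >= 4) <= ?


k = 4/2 = 2
Chebyshev: P(|X-mu| >= k*sigma) <= 1/k^2 = 1/2^2 = 1/4

1/4


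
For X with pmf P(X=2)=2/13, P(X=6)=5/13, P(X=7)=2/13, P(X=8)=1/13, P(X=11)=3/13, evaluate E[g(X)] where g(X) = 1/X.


E[1/X] = sum(g(x)*P(x))
= 1/2*2/13 + 1/6*5/13 + 1/7*2/13 + 1/8*1/13 + 1/11*3/13
= 4651/24024

4651/24024


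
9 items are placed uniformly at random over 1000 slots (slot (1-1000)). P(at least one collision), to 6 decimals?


P(all different) = prod((1000-i)/1000 for i=0..8) = 0.964541
P(at least one match) = 1 - 0.964541 = 0.035459

0.035459


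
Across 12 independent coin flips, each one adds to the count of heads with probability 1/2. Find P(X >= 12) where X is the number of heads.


P(X>=12) = P(X=12)
= 1/4096
= 1/4096

1/4096


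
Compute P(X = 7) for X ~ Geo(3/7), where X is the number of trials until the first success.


P(X=7) = (1-p)^6 * p = (4/7)^6 * 3/7
= 4096/117649 * 3/7 = 12288/823543

12288/823543


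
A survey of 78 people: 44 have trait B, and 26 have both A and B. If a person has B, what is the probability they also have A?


P(A|B) = P(A∩B)/P(B) = (26/78)/(44/78) = 26/44 = 13/22

13/22


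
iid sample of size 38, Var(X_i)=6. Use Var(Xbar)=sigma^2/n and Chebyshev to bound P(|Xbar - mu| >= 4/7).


Var(Xbar) = Var(X)/n = 6/38
Chebyshev: P(|Xbar-mu| >= 4/7) <= Var(Xbar)/(4/7)^2 = (3/19)/(16/49) = 147/304

147/304


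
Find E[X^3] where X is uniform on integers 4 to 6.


E[X^3] = (1/3) * sum(x^3 for x=4..6)
= 405/3 = 135

135


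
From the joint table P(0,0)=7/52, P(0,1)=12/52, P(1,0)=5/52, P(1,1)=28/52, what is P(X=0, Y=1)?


Read from table: P(X=0, Y=1) = 12/52 = 3/13

3/13


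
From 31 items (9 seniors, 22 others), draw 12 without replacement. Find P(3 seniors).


P(X=3) = C(9,3)*C(22,9) / C(31,12)
= 84*497420 / 141120525
= 41783280/141120525 = 397936/1344005

397936/1344005


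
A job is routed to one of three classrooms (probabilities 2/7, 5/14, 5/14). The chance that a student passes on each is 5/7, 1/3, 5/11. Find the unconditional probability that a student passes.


P(A) = P(A|B1)P(B1) + P(A|B2)P(B2) + P(A|B3)P(B3)
= 5/7*2/7 + 1/3*5/14 + 5/11*5/14
= 10/49 + 5/42 + 25/154 = 785/1617

785/1617


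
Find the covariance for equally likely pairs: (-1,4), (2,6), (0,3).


E[X]=1/3, E[Y]=13/3, E[XY]=8/3
Cov(X,Y) = E[XY] - E[X]E[Y] = 8/3 - 1/3*13/3 = 11/9

11/9


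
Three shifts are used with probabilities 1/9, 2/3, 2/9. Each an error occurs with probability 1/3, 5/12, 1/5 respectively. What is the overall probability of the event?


P(A) = P(A|B1)P(B1) + P(A|B2)P(B2) + P(A|B3)P(B3)
= 1/3*1/9 + 5/12*2/3 + 1/5*2/9
= 1/27 + 5/18 + 2/45 = 97/270

97/270


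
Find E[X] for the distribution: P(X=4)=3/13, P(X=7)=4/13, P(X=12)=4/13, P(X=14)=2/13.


E[X] = sum(x * P(x))
= 4*3/13 + 7*4/13 + 12*4/13 + 14*2/13
= 116/13

116/13


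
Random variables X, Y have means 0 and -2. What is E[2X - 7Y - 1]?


E[2X - 7Y - 1] = 2*E[X] - 7*E[Y] - 1
= (2)*(0) + (-7)*(-2) + (-1)
= 0 + 14 - 1 = 13

13


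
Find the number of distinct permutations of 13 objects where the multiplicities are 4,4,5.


13! = 6227020800
Denominator: 4!=24 * 4!=24 * 5!=120
Coefficient = 6227020800 / 69120 = 90090

90090


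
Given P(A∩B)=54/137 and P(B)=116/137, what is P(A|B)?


P(A|B) = P(A∩B)/P(B) = (54/137)/(116/137) = 54/116 = 27/58

27/58


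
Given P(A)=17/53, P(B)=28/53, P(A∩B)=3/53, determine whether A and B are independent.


P(A)*P(B) = 17/53*28/53 = 476/2809
P(A∩B) = 3/53 != 476/2809, so not independent

No, A and B are not independent


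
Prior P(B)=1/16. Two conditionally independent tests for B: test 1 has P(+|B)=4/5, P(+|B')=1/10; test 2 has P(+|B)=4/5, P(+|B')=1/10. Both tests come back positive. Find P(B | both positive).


After test 1: P(+) = 4/5*1/16 + 1/10*15/16 = 23/160
P(B|+) = (1/20)/(23/160) = 8/23
After test 2 (use post1 as new prior): P(+) = 4/5*8/23 + 1/10*15/23 = 79/230
P(B|+,+) = (32/115)/(79/230) = 64/79

64/79
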